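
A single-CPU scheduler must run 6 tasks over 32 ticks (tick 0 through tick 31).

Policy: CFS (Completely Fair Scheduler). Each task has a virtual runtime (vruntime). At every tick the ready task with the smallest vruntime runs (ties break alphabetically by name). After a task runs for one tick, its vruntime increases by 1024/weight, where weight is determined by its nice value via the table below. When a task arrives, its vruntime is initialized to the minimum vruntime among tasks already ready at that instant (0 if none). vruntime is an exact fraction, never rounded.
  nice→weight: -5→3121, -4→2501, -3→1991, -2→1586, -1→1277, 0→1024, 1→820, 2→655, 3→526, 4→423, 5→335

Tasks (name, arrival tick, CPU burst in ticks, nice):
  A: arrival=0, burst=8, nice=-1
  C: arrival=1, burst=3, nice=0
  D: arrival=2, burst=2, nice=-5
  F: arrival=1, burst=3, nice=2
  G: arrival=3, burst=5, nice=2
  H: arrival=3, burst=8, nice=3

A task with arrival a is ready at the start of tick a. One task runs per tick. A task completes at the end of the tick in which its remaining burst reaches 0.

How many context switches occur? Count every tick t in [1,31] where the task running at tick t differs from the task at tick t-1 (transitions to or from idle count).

t=0: vr[A=0] → run A
t=1: vr[A=1024/1277 C=1024/1277 F=1024/1277] → run A
t=2: vr[A=2048/1277 C=1024/1277 D=1024/1277 F=1024/1277] → run C
t=3: vr[A=2048/1277 C=2301/1277 D=1024/1277 F=1024/1277 G=1024/1277 H=1024/1277] → run D
t=4: vr[A=2048/1277 C=2301/1277 D=4503552/3985517 F=1024/1277 G=1024/1277 H=1024/1277] → run F
t=5: vr[A=2048/1277 C=2301/1277 D=4503552/3985517 F=1978368/836435 G=1024/1277 H=1024/1277] → run G
t=6: vr[A=2048/1277 C=2301/1277 D=4503552/3985517 F=1978368/836435 G=1978368/836435 H=1024/1277] → run H
t=7: vr[A=2048/1277 C=2301/1277 D=4503552/3985517 F=1978368/836435 G=1978368/836435 H=923136/335851] → run D
t=8: vr[A=2048/1277 C=2301/1277 F=1978368/836435 G=1978368/836435 H=923136/335851] → run A
t=9: vr[A=3072/1277 C=2301/1277 F=1978368/836435 G=1978368/836435 H=923136/335851] → run C
t=10: vr[A=3072/1277 C=3578/1277 F=1978368/836435 G=1978368/836435 H=923136/335851] → run F
t=11: vr[A=3072/1277 C=3578/1277 F=3286016/836435 G=1978368/836435 H=923136/335851] → run G
t=12: vr[A=3072/1277 C=3578/1277 F=3286016/836435 G=3286016/836435 H=923136/335851] → run A
t=13: vr[A=4096/1277 C=3578/1277 F=3286016/836435 G=3286016/836435 H=923136/335851] → run H
t=14: vr[A=4096/1277 C=3578/1277 F=3286016/836435 G=3286016/836435 H=1576960/335851] → run C
t=15: vr[A=4096/1277 F=3286016/836435 G=3286016/836435 H=1576960/335851] → run A
t=16: vr[A=5120/1277 F=3286016/836435 G=3286016/836435 H=1576960/335851] → run F
t=17: vr[A=5120/1277 G=3286016/836435 H=1576960/335851] → run G
t=18: vr[A=5120/1277 G=4593664/836435 H=1576960/335851] → run A
t=19: vr[A=6144/1277 G=4593664/836435 H=1576960/335851] → run H
t=20: vr[A=6144/1277 G=4593664/836435 H=2230784/335851] → run A
t=21: vr[A=7168/1277 G=4593664/836435 H=2230784/335851] → run G
t=22: vr[A=7168/1277 G=5901312/836435 H=2230784/335851] → run A
t=23: vr[G=5901312/836435 H=2230784/335851] → run H
t=24: vr[G=5901312/836435 H=2884608/335851] → run G
t=25: vr[H=2884608/335851] → run H
t=26: vr[H=3538432/335851] → run H
t=27: vr[H=4192256/335851] → run H
t=28: vr[H=4846080/335851] → run H
t=29: (idle)
t=30: (idle)
t=31: (idle)

context switches = 25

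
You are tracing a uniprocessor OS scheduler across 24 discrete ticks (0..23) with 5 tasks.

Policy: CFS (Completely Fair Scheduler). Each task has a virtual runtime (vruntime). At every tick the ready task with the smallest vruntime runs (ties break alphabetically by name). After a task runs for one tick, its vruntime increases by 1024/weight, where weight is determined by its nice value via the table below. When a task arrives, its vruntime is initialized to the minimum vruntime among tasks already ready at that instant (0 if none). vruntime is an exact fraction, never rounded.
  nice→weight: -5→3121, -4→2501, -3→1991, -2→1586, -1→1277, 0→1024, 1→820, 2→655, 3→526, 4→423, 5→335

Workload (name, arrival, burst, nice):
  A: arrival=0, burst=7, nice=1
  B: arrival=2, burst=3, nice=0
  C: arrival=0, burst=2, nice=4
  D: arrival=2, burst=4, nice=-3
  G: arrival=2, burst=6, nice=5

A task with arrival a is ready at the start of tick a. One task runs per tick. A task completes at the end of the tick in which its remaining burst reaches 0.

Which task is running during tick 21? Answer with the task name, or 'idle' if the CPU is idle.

running at tick 21 = G

t=0: vr[A=0 C=0] → run A
t=1: vr[A=256/205 C=0] → run C
t=2: vr[A=256/205 B=256/205 C=1024/423 D=256/205 G=256/205] → run A
t=3: vr[A=512/205 B=256/205 C=1024/423 D=256/205 G=256/205] → run B
t=4: vr[A=512/205 B=461/205 C=1024/423 D=256/205 G=256/205] → run D
t=5: vr[A=512/205 B=461/205 C=1024/423 D=719616/408155 G=256/205] → run G
t=6: vr[A=512/205 B=461/205 C=1024/423 D=719616/408155 G=59136/13735] → run D
t=7: vr[A=512/205 B=461/205 C=1024/423 D=929536/408155 G=59136/13735] → run B
t=8: vr[A=512/205 B=666/205 C=1024/423 D=929536/408155 G=59136/13735] → run D
t=9: vr[A=512/205 B=666/205 C=1024/423 D=1139456/408155 G=59136/13735] → run C
t=10: vr[A=512/205 B=666/205 D=1139456/408155 G=59136/13735] → run A
t=11: vr[A=768/205 B=666/205 D=1139456/408155 G=59136/13735] → run D
t=12: vr[A=768/205 B=666/205 G=59136/13735] → run B
t=13: vr[A=768/205 G=59136/13735] → run A
t=14: vr[A=1024/205 G=59136/13735] → run G
t=15: vr[A=1024/205 G=20224/2747] → run A
t=16: vr[A=256/41 G=20224/2747] → run A
t=17: vr[A=1536/205 G=20224/2747] → run G
t=18: vr[A=1536/205 G=143104/13735] → run A
t=19: vr[G=143104/13735] → run G
t=20: vr[G=185088/13735] → run G
t=21: vr[G=227072/13735] → run G
t=22: (idle)
t=23: (idle)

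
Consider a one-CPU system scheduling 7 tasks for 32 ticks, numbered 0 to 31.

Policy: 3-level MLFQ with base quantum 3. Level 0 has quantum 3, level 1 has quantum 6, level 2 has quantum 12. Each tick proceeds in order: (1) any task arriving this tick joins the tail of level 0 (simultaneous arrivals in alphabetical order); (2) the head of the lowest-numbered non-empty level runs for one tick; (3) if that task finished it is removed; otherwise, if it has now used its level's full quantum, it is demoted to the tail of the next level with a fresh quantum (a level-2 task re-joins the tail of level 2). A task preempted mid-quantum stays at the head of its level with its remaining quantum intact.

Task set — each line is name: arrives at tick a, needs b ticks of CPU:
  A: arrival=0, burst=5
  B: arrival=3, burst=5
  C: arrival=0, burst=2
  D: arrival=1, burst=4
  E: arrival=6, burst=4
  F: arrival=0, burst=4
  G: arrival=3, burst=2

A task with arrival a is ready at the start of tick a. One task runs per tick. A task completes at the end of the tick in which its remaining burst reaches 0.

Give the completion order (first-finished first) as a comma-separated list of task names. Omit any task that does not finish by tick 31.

completion order = C, G, A, F, D, B, E

t=0: L0/L1/L2 = ACF/-/- → run A
t=1: L0/L1/L2 = ACFD/-/- → run A
t=2: L0/L1/L2 = ACFD/-/- → run A
t=3: L0/L1/L2 = CFDBG/A/- → run C
t=4: L0/L1/L2 = CFDBG/A/- → run C
t=5: L0/L1/L2 = FDBG/A/- → run F
t=6: L0/L1/L2 = FDBGE/A/- → run F
t=7: L0/L1/L2 = FDBGE/A/- → run F
t=8: L0/L1/L2 = DBGE/AF/- → run D
t=9: L0/L1/L2 = DBGE/AF/- → run D
t=10: L0/L1/L2 = DBGE/AF/- → run D
t=11: L0/L1/L2 = BGE/AFD/- → run B
t=12: L0/L1/L2 = BGE/AFD/- → run B
t=13: L0/L1/L2 = BGE/AFD/- → run B
t=14: L0/L1/L2 = GE/AFDB/- → run G
t=15: L0/L1/L2 = GE/AFDB/- → run G
t=16: L0/L1/L2 = E/AFDB/- → run E
t=17: L0/L1/L2 = E/AFDB/- → run E
t=18: L0/L1/L2 = E/AFDB/- → run E
t=19: L0/L1/L2 = -/AFDBE/- → run A
t=20: L0/L1/L2 = -/AFDBE/- → run A
t=21: L0/L1/L2 = -/FDBE/- → run F
t=22: L0/L1/L2 = -/DBE/- → run D
t=23: L0/L1/L2 = -/BE/- → run B
t=24: L0/L1/L2 = -/BE/- → run B
t=25: L0/L1/L2 = -/E/- → run E
t=26: (idle)
t=27: (idle)
t=28: (idle)
t=29: (idle)
t=30: (idle)
t=31: (idle)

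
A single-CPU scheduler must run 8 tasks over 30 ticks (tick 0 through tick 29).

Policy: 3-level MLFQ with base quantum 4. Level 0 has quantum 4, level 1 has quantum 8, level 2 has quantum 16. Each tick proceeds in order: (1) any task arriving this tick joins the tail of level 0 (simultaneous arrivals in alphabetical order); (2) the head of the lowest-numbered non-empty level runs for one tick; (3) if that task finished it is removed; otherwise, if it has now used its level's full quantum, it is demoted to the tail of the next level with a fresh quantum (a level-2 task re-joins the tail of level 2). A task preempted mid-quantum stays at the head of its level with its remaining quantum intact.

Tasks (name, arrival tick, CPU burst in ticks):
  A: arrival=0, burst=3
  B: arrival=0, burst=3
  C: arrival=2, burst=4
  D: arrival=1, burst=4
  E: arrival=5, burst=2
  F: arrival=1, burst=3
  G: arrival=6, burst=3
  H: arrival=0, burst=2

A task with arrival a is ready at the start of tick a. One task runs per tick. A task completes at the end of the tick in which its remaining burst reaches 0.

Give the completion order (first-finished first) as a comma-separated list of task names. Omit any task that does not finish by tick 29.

t=0: L0/L1/L2 = ABH/-/- → run A
t=1: L0/L1/L2 = ABHDF/-/- → run A
t=2: L0/L1/L2 = ABHDFC/-/- → run A
t=3: L0/L1/L2 = BHDFC/-/- → run B
t=4: L0/L1/L2 = BHDFC/-/- → run B
t=5: L0/L1/L2 = BHDFCE/-/- → run B
t=6: L0/L1/L2 = HDFCEG/-/- → run H
t=7: L0/L1/L2 = HDFCEG/-/- → run H
t=8: L0/L1/L2 = DFCEG/-/- → run D
t=9: L0/L1/L2 = DFCEG/-/- → run D
t=10: L0/L1/L2 = DFCEG/-/- → run D
t=11: L0/L1/L2 = DFCEG/-/- → run D
t=12: L0/L1/L2 = FCEG/-/- → run F
t=13: L0/L1/L2 = FCEG/-/- → run F
t=14: L0/L1/L2 = FCEG/-/- → run F
t=15: L0/L1/L2 = CEG/-/- → run C
t=16: L0/L1/L2 = CEG/-/- → run C
t=17: L0/L1/L2 = CEG/-/- → run C
t=18: L0/L1/L2 = CEG/-/- → run C
t=19: L0/L1/L2 = EG/-/- → run E
t=20: L0/L1/L2 = EG/-/- → run E
t=21: L0/L1/L2 = G/-/- → run G
t=22: L0/L1/L2 = G/-/- → run G
t=23: L0/L1/L2 = G/-/- → run G
t=24: (idle)
t=25: (idle)
t=26: (idle)
t=27: (idle)
t=28: (idle)
t=29: (idle)

completion order = A, B, H, D, F, C, E, G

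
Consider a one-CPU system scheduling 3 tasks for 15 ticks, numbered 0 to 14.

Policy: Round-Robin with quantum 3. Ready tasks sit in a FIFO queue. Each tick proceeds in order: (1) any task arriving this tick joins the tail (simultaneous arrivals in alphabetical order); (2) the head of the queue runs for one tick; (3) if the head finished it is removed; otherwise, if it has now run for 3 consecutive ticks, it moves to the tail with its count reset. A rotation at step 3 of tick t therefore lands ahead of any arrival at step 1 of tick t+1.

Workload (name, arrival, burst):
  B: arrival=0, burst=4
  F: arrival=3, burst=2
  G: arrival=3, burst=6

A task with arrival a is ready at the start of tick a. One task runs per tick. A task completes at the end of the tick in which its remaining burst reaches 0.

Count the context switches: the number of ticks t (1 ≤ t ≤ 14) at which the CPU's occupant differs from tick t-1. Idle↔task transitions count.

context switches = 3

t=0: queue=[B] q_used=0 → run B
t=1: queue=[B] q_used=1 → run B
t=2: queue=[B] q_used=2 → run B
t=3: queue=[B,F,G] q_used=0 → run B
t=4: queue=[F,G] q_used=0 → run F
t=5: queue=[F,G] q_used=1 → run F
t=6: queue=[G] q_used=0 → run G
t=7: queue=[G] q_used=1 → run G
t=8: queue=[G] q_used=2 → run G
t=9: queue=[G] q_used=0 → run G
t=10: queue=[G] q_used=1 → run G
t=11: queue=[G] q_used=2 → run G
t=12: (idle)
t=13: (idle)
t=14: (idle)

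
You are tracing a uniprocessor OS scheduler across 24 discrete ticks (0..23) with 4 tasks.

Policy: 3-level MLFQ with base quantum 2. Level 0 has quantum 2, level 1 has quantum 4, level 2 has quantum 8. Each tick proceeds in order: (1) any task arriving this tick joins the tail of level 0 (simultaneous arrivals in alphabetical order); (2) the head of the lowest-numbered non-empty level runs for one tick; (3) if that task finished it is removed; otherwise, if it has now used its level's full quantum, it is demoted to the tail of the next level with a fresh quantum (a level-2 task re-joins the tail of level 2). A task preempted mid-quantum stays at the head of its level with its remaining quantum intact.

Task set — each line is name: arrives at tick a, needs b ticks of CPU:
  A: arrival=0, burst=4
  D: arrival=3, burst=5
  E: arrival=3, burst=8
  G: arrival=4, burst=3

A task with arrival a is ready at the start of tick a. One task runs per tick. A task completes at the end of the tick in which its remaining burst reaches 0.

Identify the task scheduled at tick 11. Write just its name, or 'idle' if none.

t=0: L0/L1/L2 = A/-/- → run A
t=1: L0/L1/L2 = A/-/- → run A
t=2: L0/L1/L2 = -/A/- → run A
t=3: L0/L1/L2 = DE/A/- → run D
t=4: L0/L1/L2 = DEG/A/- → run D
t=5: L0/L1/L2 = EG/AD/- → run E
t=6: L0/L1/L2 = EG/AD/- → run E
t=7: L0/L1/L2 = G/ADE/- → run G
t=8: L0/L1/L2 = G/ADE/- → run G
t=9: L0/L1/L2 = -/ADEG/- → run A
t=10: L0/L1/L2 = -/DEG/- → run D
t=11: L0/L1/L2 = -/DEG/- → run D
t=12: L0/L1/L2 = -/DEG/- → run D
t=13: L0/L1/L2 = -/EG/- → run E
t=14: L0/L1/L2 = -/EG/- → run E
t=15: L0/L1/L2 = -/EG/- → run E
t=16: L0/L1/L2 = -/EG/- → run E
t=17: L0/L1/L2 = -/G/E → run G
t=18: L0/L1/L2 = -/-/E → run E
t=19: L0/L1/L2 = -/-/E → run E
t=20: (idle)
t=21: (idle)
t=22: (idle)
t=23: (idle)

running at tick 11 = D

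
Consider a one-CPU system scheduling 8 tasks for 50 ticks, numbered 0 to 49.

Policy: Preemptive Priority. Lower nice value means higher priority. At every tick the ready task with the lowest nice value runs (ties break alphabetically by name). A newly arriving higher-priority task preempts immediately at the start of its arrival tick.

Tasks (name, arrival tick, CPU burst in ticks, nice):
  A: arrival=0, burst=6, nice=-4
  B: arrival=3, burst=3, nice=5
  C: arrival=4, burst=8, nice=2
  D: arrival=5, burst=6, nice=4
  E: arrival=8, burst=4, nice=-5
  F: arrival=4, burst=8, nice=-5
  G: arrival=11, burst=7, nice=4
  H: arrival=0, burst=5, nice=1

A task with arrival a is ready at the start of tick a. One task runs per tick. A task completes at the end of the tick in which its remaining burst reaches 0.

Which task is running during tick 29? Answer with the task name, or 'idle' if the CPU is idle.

t=0: ready={A,H} → run A
t=1: ready={A,H} → run A
t=2: ready={A,H} → run A
t=3: ready={A,B,H} → run A
t=4: ready={A,B,C,F,H} → run F
t=5: ready={A,B,C,D,F,H} → run F
t=6: ready={A,B,C,D,F,H} → run F
t=7: ready={A,B,C,D,F,H} → run F
t=8: ready={A,B,C,D,E,F,H} → run E
t=9: ready={A,B,C,D,E,F,H} → run E
t=10: ready={A,B,C,D,E,F,H} → run E
t=11: ready={A,B,C,D,E,F,G,H} → run E
t=12: ready={A,B,C,D,F,G,H} → run F
t=13: ready={A,B,C,D,F,G,H} → run F
t=14: ready={A,B,C,D,F,G,H} → run F
t=15: ready={A,B,C,D,F,G,H} → run F
t=16: ready={A,B,C,D,G,H} → run A
t=17: ready={A,B,C,D,G,H} → run A
t=18: ready={B,C,D,G,H} → run H
t=19: ready={B,C,D,G,H} → run H
t=20: ready={B,C,D,G,H} → run H
t=21: ready={B,C,D,G,H} → run H
t=22: ready={B,C,D,G,H} → run H
t=23: ready={B,C,D,G} → run C
t=24: ready={B,C,D,G} → run C
t=25: ready={B,C,D,G} → run C
t=26: ready={B,C,D,G} → run C
t=27: ready={B,C,D,G} → run C
t=28: ready={B,C,D,G} → run C
t=29: ready={B,C,D,G} → run C
t=30: ready={B,C,D,G} → run C
t=31: ready={B,D,G} → run D
t=32: ready={B,D,G} → run D
t=33: ready={B,D,G} → run D
t=34: ready={B,D,G} → run D
t=35: ready={B,D,G} → run D
t=36: ready={B,D,G} → run D
t=37: ready={B,G} → run G
t=38: ready={B,G} → run G
t=39: ready={B,G} → run G
t=40: ready={B,G} → run G
t=41: ready={B,G} → run G
t=42: ready={B,G} → run G
t=43: ready={B,G} → run G
t=44: ready={B} → run B
t=45: ready={B} → run B
t=46: ready={B} → run B
t=47: (idle)
t=48: (idle)
t=49: (idle)

running at tick 29 = C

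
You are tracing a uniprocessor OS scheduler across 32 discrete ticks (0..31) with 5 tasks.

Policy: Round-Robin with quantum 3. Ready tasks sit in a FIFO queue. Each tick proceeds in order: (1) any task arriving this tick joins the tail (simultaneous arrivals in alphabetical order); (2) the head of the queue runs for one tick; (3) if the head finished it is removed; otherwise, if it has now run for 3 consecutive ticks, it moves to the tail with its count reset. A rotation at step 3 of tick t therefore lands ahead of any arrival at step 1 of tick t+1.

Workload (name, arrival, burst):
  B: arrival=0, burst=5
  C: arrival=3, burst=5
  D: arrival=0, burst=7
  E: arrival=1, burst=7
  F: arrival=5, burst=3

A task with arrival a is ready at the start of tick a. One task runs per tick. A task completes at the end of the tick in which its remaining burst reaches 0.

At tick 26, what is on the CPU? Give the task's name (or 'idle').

running at tick 26 = E

t=0: queue=[B,D] q_used=0 → run B
t=1: queue=[B,D,E] q_used=1 → run B
t=2: queue=[B,D,E] q_used=2 → run B
t=3: queue=[D,E,B,C] q_used=0 → run D
t=4: queue=[D,E,B,C] q_used=1 → run D
t=5: queue=[D,E,B,C,F] q_used=2 → run D
t=6: queue=[E,B,C,F,D] q_used=0 → run E
t=7: queue=[E,B,C,F,D] q_used=1 → run E
t=8: queue=[E,B,C,F,D] q_used=2 → run E
t=9: queue=[B,C,F,D,E] q_used=0 → run B
t=10: queue=[B,C,F,D,E] q_used=1 → run B
t=11: queue=[C,F,D,E] q_used=0 → run C
t=12: queue=[C,F,D,E] q_used=1 → run C
t=13: queue=[C,F,D,E] q_used=2 → run C
t=14: queue=[F,D,E,C] q_used=0 → run F
t=15: queue=[F,D,E,C] q_used=1 → run F
t=16: queue=[F,D,E,C] q_used=2 → run F
t=17: queue=[D,E,C] q_used=0 → run D
t=18: queue=[D,E,C] q_used=1 → run D
t=19: queue=[D,E,C] q_used=2 → run D
t=20: queue=[E,C,D] q_used=0 → run E
t=21: queue=[E,C,D] q_used=1 → run E
t=22: queue=[E,C,D] q_used=2 → run E
t=23: queue=[C,D,E] q_used=0 → run C
t=24: queue=[C,D,E] q_used=1 → run C
t=25: queue=[D,E] q_used=0 → run D
t=26: queue=[E] q_used=0 → run E
t=27: (idle)
t=28: (idle)
t=29: (idle)
t=30: (idle)
t=31: (idle)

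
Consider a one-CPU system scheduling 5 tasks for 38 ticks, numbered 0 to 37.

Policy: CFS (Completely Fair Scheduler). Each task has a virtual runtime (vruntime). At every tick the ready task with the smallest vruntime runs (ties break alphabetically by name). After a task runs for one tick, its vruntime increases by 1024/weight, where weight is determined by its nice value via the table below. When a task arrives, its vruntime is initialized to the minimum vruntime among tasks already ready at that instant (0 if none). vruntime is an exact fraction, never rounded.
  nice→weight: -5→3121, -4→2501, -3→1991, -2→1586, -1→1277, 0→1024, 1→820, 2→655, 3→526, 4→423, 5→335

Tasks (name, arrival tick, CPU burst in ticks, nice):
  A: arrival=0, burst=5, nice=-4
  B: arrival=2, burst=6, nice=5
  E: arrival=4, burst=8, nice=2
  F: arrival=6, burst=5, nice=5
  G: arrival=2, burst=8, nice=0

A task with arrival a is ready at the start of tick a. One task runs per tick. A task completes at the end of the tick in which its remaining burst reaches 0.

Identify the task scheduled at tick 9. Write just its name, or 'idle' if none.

t=0: vr[A=0] → run A
t=1: vr[A=1024/2501] → run A
t=2: vr[A=2048/2501 B=2048/2501 G=2048/2501] → run A
t=3: vr[A=3072/2501 B=2048/2501 G=2048/2501] → run B
t=4: vr[A=3072/2501 B=3247104/837835 E=2048/2501 G=2048/2501] → run E
t=5: vr[A=3072/2501 B=3247104/837835 E=3902464/1638155 G=2048/2501] → run G
t=6: vr[A=3072/2501 B=3247104/837835 E=3902464/1638155 F=3072/2501 G=4549/2501] → run A
t=7: vr[A=4096/2501 B=3247104/837835 E=3902464/1638155 F=3072/2501 G=4549/2501] → run F
t=8: vr[A=4096/2501 B=3247104/837835 E=3902464/1638155 F=3590144/837835 G=4549/2501] → run A
t=9: vr[B=3247104/837835 E=3902464/1638155 F=3590144/837835 G=4549/2501] → run G
t=10: vr[B=3247104/837835 E=3902464/1638155 F=3590144/837835 G=7050/2501] → run E
t=11: vr[B=3247104/837835 E=6463488/1638155 F=3590144/837835 G=7050/2501] → run G
t=12: vr[B=3247104/837835 E=6463488/1638155 F=3590144/837835 G=9551/2501] → run G
t=13: vr[B=3247104/837835 E=6463488/1638155 F=3590144/837835 G=12052/2501] → run B
t=14: vr[B=5808128/837835 E=6463488/1638155 F=3590144/837835 G=12052/2501] → run E
t=15: vr[B=5808128/837835 E=9024512/1638155 F=3590144/837835 G=12052/2501] → run F
t=16: vr[B=5808128/837835 E=9024512/1638155 F=6151168/837835 G=12052/2501] → run G
t=17: vr[B=5808128/837835 E=9024512/1638155 F=6151168/837835 G=14553/2501] → run E
t=18: vr[B=5808128/837835 E=11585536/1638155 F=6151168/837835 G=14553/2501] → run G
t=19: vr[B=5808128/837835 E=11585536/1638155 F=6151168/837835 G=17054/2501] → run G
t=20: vr[B=5808128/837835 E=11585536/1638155 F=6151168/837835 G=19555/2501] → run B
t=21: vr[B=8369152/837835 E=11585536/1638155 F=6151168/837835 G=19555/2501] → run E
t=22: vr[B=8369152/837835 E=2829312/327631 F=6151168/837835 G=19555/2501] → run F
t=23: vr[B=8369152/837835 E=2829312/327631 F=8712192/837835 G=19555/2501] → run G
t=24: vr[B=8369152/837835 E=2829312/327631 F=8712192/837835] → run E
t=25: vr[B=8369152/837835 E=16707584/1638155 F=8712192/837835] → run B
t=26: vr[B=10930176/837835 E=16707584/1638155 F=8712192/837835] → run E
t=27: vr[B=10930176/837835 E=19268608/1638155 F=8712192/837835] → run F
t=28: vr[B=10930176/837835 E=19268608/1638155 F=11273216/837835] → run E
t=29: vr[B=10930176/837835 F=11273216/837835] → run B
t=30: vr[B=2698240/167567 F=11273216/837835] → run F
t=31: vr[B=2698240/167567] → run B
t=32: (idle)
t=33: (idle)
t=34: (idle)
t=35: (idle)
t=36: (idle)
t=37: (idle)

running at tick 9 = G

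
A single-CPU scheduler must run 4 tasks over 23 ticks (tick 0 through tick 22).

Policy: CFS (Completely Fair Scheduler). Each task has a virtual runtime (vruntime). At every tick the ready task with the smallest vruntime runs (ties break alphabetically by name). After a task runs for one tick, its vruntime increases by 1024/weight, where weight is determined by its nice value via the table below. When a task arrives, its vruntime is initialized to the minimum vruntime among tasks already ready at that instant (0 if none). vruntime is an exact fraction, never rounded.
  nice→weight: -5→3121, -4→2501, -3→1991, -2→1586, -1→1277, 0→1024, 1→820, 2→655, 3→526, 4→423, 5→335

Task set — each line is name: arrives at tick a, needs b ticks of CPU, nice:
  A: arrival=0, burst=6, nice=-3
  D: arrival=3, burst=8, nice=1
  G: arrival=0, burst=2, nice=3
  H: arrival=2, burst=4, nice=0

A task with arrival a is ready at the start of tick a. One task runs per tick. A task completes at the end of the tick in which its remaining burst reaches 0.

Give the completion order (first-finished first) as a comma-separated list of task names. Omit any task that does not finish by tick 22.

t=0: vr[A=0 G=0] → run A
t=1: vr[A=1024/1991 G=0] → run G
t=2: vr[A=1024/1991 G=512/263 H=1024/1991] → run A
t=3: vr[A=2048/1991 D=1024/1991 G=512/263 H=1024/1991] → run D
t=4: vr[A=2048/1991 D=719616/408155 G=512/263 H=1024/1991] → run H
t=5: vr[A=2048/1991 D=719616/408155 G=512/263 H=3015/1991] → run A
t=6: vr[A=3072/1991 D=719616/408155 G=512/263 H=3015/1991] → run H
t=7: vr[A=3072/1991 D=719616/408155 G=512/263 H=5006/1991] → run A
t=8: vr[A=4096/1991 D=719616/408155 G=512/263 H=5006/1991] → run D
t=9: vr[A=4096/1991 D=1229312/408155 G=512/263 H=5006/1991] → run G
t=10: vr[A=4096/1991 D=1229312/408155 H=5006/1991] → run A
t=11: vr[A=5120/1991 D=1229312/408155 H=5006/1991] → run H
t=12: vr[A=5120/1991 D=1229312/408155 H=6997/1991] → run A
t=13: vr[D=1229312/408155 H=6997/1991] → run D
t=14: vr[D=1739008/408155 H=6997/1991] → run H
t=15: vr[D=1739008/408155] → run D
t=16: vr[D=2248704/408155] → run D
t=17: vr[D=551680/81631] → run D
t=18: vr[D=3268096/408155] → run D
t=19: vr[D=3777792/408155] → run D
t=20: (idle)
t=21: (idle)
t=22: (idle)

completion order = G, A, H, D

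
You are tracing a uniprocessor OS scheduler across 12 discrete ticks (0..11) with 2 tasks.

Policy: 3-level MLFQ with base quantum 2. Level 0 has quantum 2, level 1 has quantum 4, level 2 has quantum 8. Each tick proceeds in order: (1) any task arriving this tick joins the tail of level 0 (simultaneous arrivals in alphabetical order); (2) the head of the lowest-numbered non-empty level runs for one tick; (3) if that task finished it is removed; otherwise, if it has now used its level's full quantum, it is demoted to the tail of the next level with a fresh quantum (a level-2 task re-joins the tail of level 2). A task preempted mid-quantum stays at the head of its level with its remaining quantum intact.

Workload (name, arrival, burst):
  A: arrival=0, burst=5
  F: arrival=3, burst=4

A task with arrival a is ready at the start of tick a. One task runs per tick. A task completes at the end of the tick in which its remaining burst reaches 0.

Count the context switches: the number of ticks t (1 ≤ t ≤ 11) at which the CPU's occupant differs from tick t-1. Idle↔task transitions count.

context switches = 4

t=0: L0/L1/L2 = A/-/- → run A
t=1: L0/L1/L2 = A/-/- → run A
t=2: L0/L1/L2 = -/A/- → run A
t=3: L0/L1/L2 = F/A/- → run F
t=4: L0/L1/L2 = F/A/- → run F
t=5: L0/L1/L2 = -/AF/- → run A
t=6: L0/L1/L2 = -/AF/- → run A
t=7: L0/L1/L2 = -/F/- → run F
t=8: L0/L1/L2 = -/F/- → run F
t=9: (idle)
t=10: (idle)
t=11: (idle)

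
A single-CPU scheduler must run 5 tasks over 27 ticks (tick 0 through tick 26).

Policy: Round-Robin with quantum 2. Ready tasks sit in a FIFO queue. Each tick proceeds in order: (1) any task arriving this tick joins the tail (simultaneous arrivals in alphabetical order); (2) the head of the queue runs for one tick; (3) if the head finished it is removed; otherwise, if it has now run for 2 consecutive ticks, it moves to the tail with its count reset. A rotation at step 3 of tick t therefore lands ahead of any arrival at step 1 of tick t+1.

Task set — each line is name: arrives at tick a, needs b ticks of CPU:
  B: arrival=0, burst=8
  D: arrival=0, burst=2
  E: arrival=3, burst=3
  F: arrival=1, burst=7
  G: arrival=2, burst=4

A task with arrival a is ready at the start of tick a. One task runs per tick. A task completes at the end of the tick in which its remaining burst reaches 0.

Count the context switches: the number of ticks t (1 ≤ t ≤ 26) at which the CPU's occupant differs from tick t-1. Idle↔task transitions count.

t=0: queue=[B,D] q_used=0 → run B
t=1: queue=[B,D,F] q_used=1 → run B
t=2: queue=[D,F,B,G] q_used=0 → run D
t=3: queue=[D,F,B,G,E] q_used=1 → run D
t=4: queue=[F,B,G,E] q_used=0 → run F
t=5: queue=[F,B,G,E] q_used=1 → run F
t=6: queue=[B,G,E,F] q_used=0 → run B
t=7: queue=[B,G,E,F] q_used=1 → run B
t=8: queue=[G,E,F,B] q_used=0 → run G
t=9: queue=[G,E,F,B] q_used=1 → run G
t=10: queue=[E,F,B,G] q_used=0 → run E
t=11: queue=[E,F,B,G] q_used=1 → run E
t=12: queue=[F,B,G,E] q_used=0 → run F
t=13: queue=[F,B,G,E] q_used=1 → run F
t=14: queue=[B,G,E,F] q_used=0 → run B
t=15: queue=[B,G,E,F] q_used=1 → run B
t=16: queue=[G,E,F,B] q_used=0 → run G
t=17: queue=[G,E,F,B] q_used=1 → run G
t=18: queue=[E,F,B] q_used=0 → run E
t=19: queue=[F,B] q_used=0 → run F
t=20: queue=[F,B] q_used=1 → run F
t=21: queue=[B,F] q_used=0 → run B
t=22: queue=[B,F] q_used=1 → run B
t=23: queue=[F] q_used=0 → run F
t=24: (idle)
t=25: (idle)
t=26: (idle)

context switches = 13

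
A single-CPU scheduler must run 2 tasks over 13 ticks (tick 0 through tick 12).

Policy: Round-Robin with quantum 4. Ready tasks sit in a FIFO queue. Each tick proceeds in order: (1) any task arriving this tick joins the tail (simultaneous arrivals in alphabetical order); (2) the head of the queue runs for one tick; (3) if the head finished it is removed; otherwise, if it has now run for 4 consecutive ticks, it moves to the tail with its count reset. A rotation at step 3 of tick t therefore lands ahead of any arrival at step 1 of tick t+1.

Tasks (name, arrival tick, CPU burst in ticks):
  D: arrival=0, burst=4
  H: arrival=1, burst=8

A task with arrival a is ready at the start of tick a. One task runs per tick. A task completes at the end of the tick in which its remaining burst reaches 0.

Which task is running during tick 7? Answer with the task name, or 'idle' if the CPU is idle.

t=0: queue=[D] q_used=0 → run D
t=1: queue=[D,H] q_used=1 → run D
t=2: queue=[D,H] q_used=2 → run D
t=3: queue=[D,H] q_used=3 → run D
t=4: queue=[H] q_used=0 → run H
t=5: queue=[H] q_used=1 → run H
t=6: queue=[H] q_used=2 → run H
t=7: queue=[H] q_used=3 → run H
t=8: queue=[H] q_used=0 → run H
t=9: queue=[H] q_used=1 → run H
t=10: queue=[H] q_used=2 → run H
t=11: queue=[H] q_used=3 → run H
t=12: (idle)

running at tick 7 = H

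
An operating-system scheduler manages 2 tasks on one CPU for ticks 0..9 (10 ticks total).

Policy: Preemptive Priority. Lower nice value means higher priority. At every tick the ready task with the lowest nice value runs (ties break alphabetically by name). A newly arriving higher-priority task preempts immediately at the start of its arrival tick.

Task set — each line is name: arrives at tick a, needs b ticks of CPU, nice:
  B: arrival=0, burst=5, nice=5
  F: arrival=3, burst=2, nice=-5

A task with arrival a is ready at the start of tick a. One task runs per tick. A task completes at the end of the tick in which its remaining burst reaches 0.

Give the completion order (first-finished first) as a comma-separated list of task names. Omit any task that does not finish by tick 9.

completion order = F, B

t=0: ready={B} → run B
t=1: ready={B} → run B
t=2: ready={B} → run B
t=3: ready={B,F} → run F
t=4: ready={B,F} → run F
t=5: ready={B} → run B
t=6: ready={B} → run B
t=7: (idle)
t=8: (idle)
t=9: (idle)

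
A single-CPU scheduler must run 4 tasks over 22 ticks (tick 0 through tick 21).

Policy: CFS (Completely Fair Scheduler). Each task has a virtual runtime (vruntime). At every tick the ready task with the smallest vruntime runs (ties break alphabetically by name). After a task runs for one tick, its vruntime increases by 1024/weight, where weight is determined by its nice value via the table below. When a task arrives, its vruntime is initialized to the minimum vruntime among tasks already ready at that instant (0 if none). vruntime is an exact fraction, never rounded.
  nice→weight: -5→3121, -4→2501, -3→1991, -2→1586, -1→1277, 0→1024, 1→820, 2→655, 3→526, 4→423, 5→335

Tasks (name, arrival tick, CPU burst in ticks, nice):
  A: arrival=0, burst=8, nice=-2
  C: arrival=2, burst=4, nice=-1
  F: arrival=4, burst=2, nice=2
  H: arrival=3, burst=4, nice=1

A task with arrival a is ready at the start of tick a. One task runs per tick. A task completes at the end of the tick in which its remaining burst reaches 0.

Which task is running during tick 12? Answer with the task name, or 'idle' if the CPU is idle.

running at tick 12 = A

t=0: vr[A=0] → run A
t=1: vr[A=512/793] → run A
t=2: vr[A=1024/793 C=1024/793] → run A
t=3: vr[A=1536/793 C=1024/793 H=1024/793] → run C
t=4: vr[A=1536/793 C=2119680/1012661 F=1024/793 H=1024/793] → run F
t=5: vr[A=1536/793 C=2119680/1012661 F=1482752/519415 H=1024/793] → run H
t=6: vr[A=1536/793 C=2119680/1012661 F=1482752/519415 H=412928/162565] → run A
t=7: vr[A=2048/793 C=2119680/1012661 F=1482752/519415 H=412928/162565] → run C
t=8: vr[A=2048/793 C=2931712/1012661 F=1482752/519415 H=412928/162565] → run H
t=9: vr[A=2048/793 C=2931712/1012661 F=1482752/519415 H=615936/162565] → run A
t=10: vr[A=2560/793 C=2931712/1012661 F=1482752/519415 H=615936/162565] → run F
t=11: vr[A=2560/793 C=2931712/1012661 H=615936/162565] → run C
t=12: vr[A=2560/793 C=3743744/1012661 H=615936/162565] → run A
t=13: vr[A=3072/793 C=3743744/1012661 H=615936/162565] → run C
t=14: vr[A=3072/793 H=615936/162565] → run H
t=15: vr[A=3072/793 H=818944/162565] → run A
t=16: vr[A=3584/793 H=818944/162565] → run A
t=17: vr[H=818944/162565] → run H
t=18: (idle)
t=19: (idle)
t=20: (idle)
t=21: (idle)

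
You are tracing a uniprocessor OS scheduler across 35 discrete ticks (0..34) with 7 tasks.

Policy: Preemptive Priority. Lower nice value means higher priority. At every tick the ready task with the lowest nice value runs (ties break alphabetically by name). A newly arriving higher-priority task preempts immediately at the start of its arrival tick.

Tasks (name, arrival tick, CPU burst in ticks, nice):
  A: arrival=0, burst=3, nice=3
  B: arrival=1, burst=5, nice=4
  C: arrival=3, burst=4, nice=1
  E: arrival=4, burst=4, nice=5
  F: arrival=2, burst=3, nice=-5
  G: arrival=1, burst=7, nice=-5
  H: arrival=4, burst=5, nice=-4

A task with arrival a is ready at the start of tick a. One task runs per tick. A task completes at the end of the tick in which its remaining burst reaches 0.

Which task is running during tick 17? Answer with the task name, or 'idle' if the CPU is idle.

running at tick 17 = C

t=0: ready={A} → run A
t=1: ready={A,B,G} → run G
t=2: ready={A,B,F,G} → run F
t=3: ready={A,B,C,F,G} → run F
t=4: ready={A,B,C,E,F,G,H} → run F
t=5: ready={A,B,C,E,G,H} → run G
t=6: ready={A,B,C,E,G,H} → run G
t=7: ready={A,B,C,E,G,H} → run G
t=8: ready={A,B,C,E,G,H} → run G
t=9: ready={A,B,C,E,G,H} → run G
t=10: ready={A,B,C,E,G,H} → run G
t=11: ready={A,B,C,E,H} → run H
t=12: ready={A,B,C,E,H} → run H
t=13: ready={A,B,C,E,H} → run H
t=14: ready={A,B,C,E,H} → run H
t=15: ready={A,B,C,E,H} → run H
t=16: ready={A,B,C,E} → run C
t=17: ready={A,B,C,E} → run C
t=18: ready={A,B,C,E} → run C
t=19: ready={A,B,C,E} → run C
t=20: ready={A,B,E} → run A
t=21: ready={A,B,E} → run A
t=22: ready={B,E} → run B
t=23: ready={B,E} → run B
t=24: ready={B,E} → run B
t=25: ready={B,E} → run B
t=26: ready={B,E} → run B
t=27: ready={E} → run E
t=28: ready={E} → run E
t=29: ready={E} → run E
t=30: ready={E} → run E
t=31: (idle)
t=32: (idle)
t=33: (idle)
t=34: (idle)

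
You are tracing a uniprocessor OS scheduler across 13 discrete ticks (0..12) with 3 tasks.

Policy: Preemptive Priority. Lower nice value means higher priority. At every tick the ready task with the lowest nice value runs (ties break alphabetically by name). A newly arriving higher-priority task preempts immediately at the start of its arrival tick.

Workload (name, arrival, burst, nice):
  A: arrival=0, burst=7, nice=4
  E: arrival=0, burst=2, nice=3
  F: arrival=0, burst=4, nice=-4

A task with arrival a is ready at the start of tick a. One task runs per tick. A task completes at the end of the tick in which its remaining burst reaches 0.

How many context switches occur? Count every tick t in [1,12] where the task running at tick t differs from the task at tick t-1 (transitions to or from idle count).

context switches = 2

t=0: ready={A,E,F} → run F
t=1: ready={A,E,F} → run F
t=2: ready={A,E,F} → run F
t=3: ready={A,E,F} → run F
t=4: ready={A,E} → run E
t=5: ready={A,E} → run E
t=6: ready={A} → run A
t=7: ready={A} → run A
t=8: ready={A} → run A
t=9: ready={A} → run A
t=10: ready={A} → run A
t=11: ready={A} → run A
t=12: ready={A} → run A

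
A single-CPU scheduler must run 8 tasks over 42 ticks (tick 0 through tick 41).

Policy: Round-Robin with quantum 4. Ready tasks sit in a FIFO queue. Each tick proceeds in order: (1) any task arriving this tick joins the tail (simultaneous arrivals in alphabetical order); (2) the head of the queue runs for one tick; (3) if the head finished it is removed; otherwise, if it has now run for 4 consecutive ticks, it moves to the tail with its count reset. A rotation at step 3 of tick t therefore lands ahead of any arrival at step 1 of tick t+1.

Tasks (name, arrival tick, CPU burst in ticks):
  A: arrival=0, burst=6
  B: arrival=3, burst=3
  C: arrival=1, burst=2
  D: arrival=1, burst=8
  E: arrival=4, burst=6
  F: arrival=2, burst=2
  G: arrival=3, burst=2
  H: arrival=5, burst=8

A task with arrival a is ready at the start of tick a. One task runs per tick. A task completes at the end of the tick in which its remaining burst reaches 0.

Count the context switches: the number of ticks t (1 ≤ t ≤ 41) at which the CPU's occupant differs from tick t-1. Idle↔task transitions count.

t=0: queue=[A] q_used=0 → run A
t=1: queue=[A,C,D] q_used=1 → run A
t=2: queue=[A,C,D,F] q_used=2 → run A
t=3: queue=[A,C,D,F,B,G] q_used=3 → run A
t=4: queue=[C,D,F,B,G,A,E] q_used=0 → run C
t=5: queue=[C,D,F,B,G,A,E,H] q_used=1 → run C
t=6: queue=[D,F,B,G,A,E,H] q_used=0 → run D
t=7: queue=[D,F,B,G,A,E,H] q_used=1 → run D
t=8: queue=[D,F,B,G,A,E,H] q_used=2 → run D
t=9: queue=[D,F,B,G,A,E,H] q_used=3 → run D
t=10: queue=[F,B,G,A,E,H,D] q_used=0 → run F
t=11: queue=[F,B,G,A,E,H,D] q_used=1 → run F
t=12: queue=[B,G,A,E,H,D] q_used=0 → run B
t=13: queue=[B,G,A,E,H,D] q_used=1 → run B
t=14: queue=[B,G,A,E,H,D] q_used=2 → run B
t=15: queue=[G,A,E,H,D] q_used=0 → run G
t=16: queue=[G,A,E,H,D] q_used=1 → run G
t=17: queue=[A,E,H,D] q_used=0 → run A
t=18: queue=[A,E,H,D] q_used=1 → run A
t=19: queue=[E,H,D] q_used=0 → run E
t=20: queue=[E,H,D] q_used=1 → run E
t=21: queue=[E,H,D] q_used=2 → run E
t=22: queue=[E,H,D] q_used=3 → run E
t=23: queue=[H,D,E] q_used=0 → run H
t=24: queue=[H,D,E] q_used=1 → run H
t=25: queue=[H,D,E] q_used=2 → run H
t=26: queue=[H,D,E] q_used=3 → run H
t=27: queue=[D,E,H] q_used=0 → run D
t=28: queue=[D,E,H] q_used=1 → run D
t=29: queue=[D,E,H] q_used=2 → run D
t=30: queue=[D,E,H] q_used=3 → run D
t=31: queue=[E,H] q_used=0 → run E
t=32: queue=[E,H] q_used=1 → run E
t=33: queue=[H] q_used=0 → run H
t=34: queue=[H] q_used=1 → run H
t=35: queue=[H] q_used=2 → run H
t=36: queue=[H] q_used=3 → run H
t=37: (idle)
t=38: (idle)
t=39: (idle)
t=40: (idle)
t=41: (idle)

context switches = 12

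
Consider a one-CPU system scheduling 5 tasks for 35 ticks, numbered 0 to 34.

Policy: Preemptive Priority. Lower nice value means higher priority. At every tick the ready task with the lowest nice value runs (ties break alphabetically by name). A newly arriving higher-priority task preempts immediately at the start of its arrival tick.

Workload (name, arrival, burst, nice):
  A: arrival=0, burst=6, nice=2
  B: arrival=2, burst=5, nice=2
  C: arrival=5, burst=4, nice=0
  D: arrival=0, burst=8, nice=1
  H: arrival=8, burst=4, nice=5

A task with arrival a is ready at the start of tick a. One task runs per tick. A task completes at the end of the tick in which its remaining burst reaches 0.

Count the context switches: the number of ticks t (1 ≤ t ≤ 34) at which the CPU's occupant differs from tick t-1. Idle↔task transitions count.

context switches = 6

t=0: ready={A,D} → run D
t=1: ready={A,D} → run D
t=2: ready={A,B,D} → run D
t=3: ready={A,B,D} → run D
t=4: ready={A,B,D} → run D
t=5: ready={A,B,C,D} → run C
t=6: ready={A,B,C,D} → run C
t=7: ready={A,B,C,D} → run C
t=8: ready={A,B,C,D,H} → run C
t=9: ready={A,B,D,H} → run D
t=10: ready={A,B,D,H} → run D
t=11: ready={A,B,D,H} → run D
t=12: ready={A,B,H} → run A
t=13: ready={A,B,H} → run A
t=14: ready={A,B,H} → run A
t=15: ready={A,B,H} → run A
t=16: ready={A,B,H} → run A
t=17: ready={A,B,H} → run A
t=18: ready={B,H} → run B
t=19: ready={B,H} → run B
t=20: ready={B,H} → run B
t=21: ready={B,H} → run B
t=22: ready={B,H} → run B
t=23: ready={H} → run H
t=24: ready={H} → run H
t=25: ready={H} → run H
t=26: ready={H} → run H
t=27: (idle)
t=28: (idle)
t=29: (idle)
t=30: (idle)
t=31: (idle)
t=32: (idle)
t=33: (idle)
t=34: (idle)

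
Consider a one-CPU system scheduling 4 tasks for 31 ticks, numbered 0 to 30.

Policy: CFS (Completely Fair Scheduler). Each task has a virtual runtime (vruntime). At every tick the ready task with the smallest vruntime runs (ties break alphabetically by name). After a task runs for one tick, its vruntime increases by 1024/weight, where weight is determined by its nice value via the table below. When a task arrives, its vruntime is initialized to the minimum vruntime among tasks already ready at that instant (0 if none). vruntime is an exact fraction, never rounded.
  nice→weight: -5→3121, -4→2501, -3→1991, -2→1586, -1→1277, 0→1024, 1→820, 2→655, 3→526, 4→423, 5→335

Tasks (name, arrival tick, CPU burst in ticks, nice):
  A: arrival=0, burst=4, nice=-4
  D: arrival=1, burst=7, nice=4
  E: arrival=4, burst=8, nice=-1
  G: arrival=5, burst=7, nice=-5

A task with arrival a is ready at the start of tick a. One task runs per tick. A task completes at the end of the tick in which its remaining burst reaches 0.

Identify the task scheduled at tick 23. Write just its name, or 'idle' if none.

t=0: vr[A=0] → run A
t=1: vr[A=1024/2501 D=1024/2501] → run A
t=2: vr[A=2048/2501 D=1024/2501] → run D
t=3: vr[A=2048/2501 D=2994176/1057923] → run A
t=4: vr[A=3072/2501 D=2994176/1057923 E=3072/2501] → run A
t=5: vr[D=2994176/1057923 E=3072/2501 G=3072/2501] → run E
t=6: vr[D=2994176/1057923 E=6483968/3193777 G=3072/2501] → run G
t=7: vr[D=2994176/1057923 E=6483968/3193777 G=12148736/7805621] → run G
t=8: vr[D=2994176/1057923 E=6483968/3193777 G=14709760/7805621] → run G
t=9: vr[D=2994176/1057923 E=6483968/3193777 G=17270784/7805621] → run E
t=10: vr[D=2994176/1057923 E=9044992/3193777 G=17270784/7805621] → run G
t=11: vr[D=2994176/1057923 E=9044992/3193777 G=19831808/7805621] → run G
t=12: vr[D=2994176/1057923 E=9044992/3193777 G=22392832/7805621] → run D
t=13: vr[D=5555200/1057923 E=9044992/3193777 G=22392832/7805621] → run E
t=14: vr[D=5555200/1057923 E=11606016/3193777 G=22392832/7805621] → run G
t=15: vr[D=5555200/1057923 E=11606016/3193777 G=24953856/7805621] → run G
t=16: vr[D=5555200/1057923 E=11606016/3193777] → run E
t=17: vr[D=5555200/1057923 E=14167040/3193777] → run E
t=18: vr[D=5555200/1057923 E=16728064/3193777] → run E
t=19: vr[D=5555200/1057923 E=19289088/3193777] → run D
t=20: vr[D=2705408/352641 E=19289088/3193777] → run E
t=21: vr[D=2705408/352641 E=21850112/3193777] → run E
t=22: vr[D=2705408/352641] → run D
t=23: vr[D=10677248/1057923] → run D
t=24: vr[D=13238272/1057923] → run D
t=25: vr[D=5266432/352641] → run D
t=26: (idle)
t=27: (idle)
t=28: (idle)
t=29: (idle)
t=30: (idle)

running at tick 23 = D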